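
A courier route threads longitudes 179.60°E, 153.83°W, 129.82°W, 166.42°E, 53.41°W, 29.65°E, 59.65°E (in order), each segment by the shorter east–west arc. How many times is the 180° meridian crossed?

3

Leg 1: +179.60° → -153.83°, shortest Δλ = 26.57° (east) — crosses 180°.
Leg 2: -153.83° → -129.82°, shortest Δλ = 24.01° (east) — does not cross 180°.
Leg 3: -129.82° → +166.42°, shortest Δλ = -63.76° (west) — crosses 180°.
Leg 4: +166.42° → -53.41°, shortest Δλ = 140.17° (east) — crosses 180°.
Leg 5: -53.41° → +29.65°, shortest Δλ = 83.06° (east) — does not cross 180°.
Leg 6: +29.65° → +59.65°, shortest Δλ = 30.0° (east) — does not cross 180°.
Total crossings: 3.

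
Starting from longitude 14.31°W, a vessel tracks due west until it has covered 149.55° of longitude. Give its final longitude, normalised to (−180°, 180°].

163.86°W

Start at -14.31°; shift −149.55° → -163.86°.
-163.86° already lies in (−180°, 180°].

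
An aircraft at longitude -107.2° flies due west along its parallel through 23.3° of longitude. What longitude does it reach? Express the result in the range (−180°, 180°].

-130.5°

Start at -107.2°; shift −23.3° → -130.5°.
-130.5° already lies in (−180°, 180°].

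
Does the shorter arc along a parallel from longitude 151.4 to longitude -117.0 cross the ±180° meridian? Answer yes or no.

Yes

Naïve |-117.0 − 151.4| = 268.4° > 180°, so the shorter arc goes the other way round — across 180°.
Signed shortest Δλ = ((-117.0 − 151.4 + 180) mod 360) − 180 = 91.6°.
Going east by 91.6° from +151.4° passes through 180° before reaching -117.0°.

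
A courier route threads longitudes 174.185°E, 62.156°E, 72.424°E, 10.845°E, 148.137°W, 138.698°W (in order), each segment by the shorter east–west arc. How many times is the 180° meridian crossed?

0

Leg 1: +174.185° → +62.156°, shortest Δλ = -112.029° (west) — does not cross 180°.
Leg 2: +62.156° → +72.424°, shortest Δλ = 10.268° (east) — does not cross 180°.
Leg 3: +72.424° → +10.845°, shortest Δλ = -61.579° (west) — does not cross 180°.
Leg 4: +10.845° → -148.137°, shortest Δλ = -158.982° (west) — does not cross 180°.
Leg 5: -148.137° → -138.698°, shortest Δλ = 9.439° (east) — does not cross 180°.
Total crossings: 0.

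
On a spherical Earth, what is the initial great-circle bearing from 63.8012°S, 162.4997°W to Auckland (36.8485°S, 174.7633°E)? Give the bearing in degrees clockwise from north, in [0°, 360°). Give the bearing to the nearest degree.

322°

Δλ = 174.7633 − -162.4997 = 337.2630°; wrapped into (−180°, 180°]: -22.7370°.
θ = atan2( sin Δλ · cos φ₂ , cos φ₁ · sin φ₂ − sin φ₁ · cos φ₂ · cos Δλ )
  = atan2(-0.30929, 0.39746) = -37.889° → normalised to [0°, 360°): 322.111°.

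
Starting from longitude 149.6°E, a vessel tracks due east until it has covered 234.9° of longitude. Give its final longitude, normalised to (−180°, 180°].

24.5°E

Start at +149.6°; shift +234.9° → +384.5°.
+384.5° lies outside (−180°, 180°]; subtract 360° → +24.5°.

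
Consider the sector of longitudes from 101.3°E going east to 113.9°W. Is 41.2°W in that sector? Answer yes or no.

No

Band width going east from +101.3° to -113.9°: ((-113.9 − 101.3) mod 360) = 144.8°.
Offset of -41.2° east of the west edge: ((-41.2 − 101.3) mod 360) = 217.5°.
217.5° > 144.8° ⇒ outside.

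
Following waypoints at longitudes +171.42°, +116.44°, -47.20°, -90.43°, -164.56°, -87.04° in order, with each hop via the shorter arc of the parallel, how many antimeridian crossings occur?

0

Leg 1: +171.42° → +116.44°, shortest Δλ = -54.98° (west) — does not cross 180°.
Leg 2: +116.44° → -47.20°, shortest Δλ = -163.64° (west) — does not cross 180°.
Leg 3: -47.20° → -90.43°, shortest Δλ = -43.23° (west) — does not cross 180°.
Leg 4: -90.43° → -164.56°, shortest Δλ = -74.13° (west) — does not cross 180°.
Leg 5: -164.56° → -87.04°, shortest Δλ = 77.52° (east) — does not cross 180°.
Total crossings: 0.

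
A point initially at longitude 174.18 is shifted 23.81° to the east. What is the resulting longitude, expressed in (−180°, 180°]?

-162.01°

Start at +174.18°; shift +23.81° → +197.99°.
+197.99° lies outside (−180°, 180°]; subtract 360° → -162.01°.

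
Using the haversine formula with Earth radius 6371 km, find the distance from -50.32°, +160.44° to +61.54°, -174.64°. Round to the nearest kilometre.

Δλ = -174.64 − 160.44 = -335.08°; wrapped into (−180°, 180°]: 24.92°.
Δφ = 61.54 − -50.32 = 111.86°.
a = sin²(Δφ/2) + cos φ₁ · cos φ₂ · sin²(Δλ/2) = 0.700334.
c = 2·atan2(√a, √(1−a)) = 1.98304 rad → d = 6371·c ≈ 12633.97 km.

12634 km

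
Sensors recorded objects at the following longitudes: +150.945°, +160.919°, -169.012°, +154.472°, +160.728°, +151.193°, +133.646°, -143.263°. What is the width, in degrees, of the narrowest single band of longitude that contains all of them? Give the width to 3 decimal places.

Sort the longitudes: -169.012°, -143.263°, +133.646°, +150.945°, +151.193°, +154.472°, +160.728°, +160.919°.
Eastward gaps between consecutive values (wrapping around): 25.749°, 276.909°, 17.299°, 0.248°, 3.279°, 6.256°, 0.191°, 30.069°.
Largest gap = 276.909° ⇒ minimal covering band is its complement: 360° − 276.909° = 83.091°.
Band runs from +133.646° eastward to -143.263°, crossing the antimeridian.

83.091°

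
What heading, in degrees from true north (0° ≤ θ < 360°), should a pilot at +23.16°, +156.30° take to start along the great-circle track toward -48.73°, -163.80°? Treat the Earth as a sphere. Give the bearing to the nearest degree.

Δλ = -163.80 − 156.30 = -320.10°; wrapped into (−180°, 180°]: 39.90°.
θ = atan2( sin Δλ · cos φ₂ , cos φ₁ · sin φ₂ − sin φ₁ · cos φ₂ · cos Δλ )
  = atan2(0.42311, -0.89006) = 154.575° → normalised to [0°, 360°): 154.575°.

155°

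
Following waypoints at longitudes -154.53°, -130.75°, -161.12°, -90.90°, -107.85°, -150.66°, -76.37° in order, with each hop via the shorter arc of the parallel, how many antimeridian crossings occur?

0

Leg 1: -154.53° → -130.75°, shortest Δλ = 23.78° (east) — does not cross 180°.
Leg 2: -130.75° → -161.12°, shortest Δλ = -30.37° (west) — does not cross 180°.
Leg 3: -161.12° → -90.90°, shortest Δλ = 70.22° (east) — does not cross 180°.
Leg 4: -90.90° → -107.85°, shortest Δλ = -16.95° (west) — does not cross 180°.
Leg 5: -107.85° → -150.66°, shortest Δλ = -42.81° (west) — does not cross 180°.
Leg 6: -150.66° → -76.37°, shortest Δλ = 74.29° (east) — does not cross 180°.
Total crossings: 0.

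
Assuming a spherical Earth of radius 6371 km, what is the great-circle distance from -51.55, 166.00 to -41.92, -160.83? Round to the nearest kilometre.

Δλ = -160.83 − 166.00 = -326.83°; wrapped into (−180°, 180°]: 33.17°.
Δφ = -41.92 − -51.55 = 9.63°.
a = sin²(Δφ/2) + cos φ₁ · cos φ₂ · sin²(Δλ/2) = 0.044743.
c = 2·atan2(√a, √(1−a)) = 0.42627 rad → d = 6371·c ≈ 2715.78 km.

2716 km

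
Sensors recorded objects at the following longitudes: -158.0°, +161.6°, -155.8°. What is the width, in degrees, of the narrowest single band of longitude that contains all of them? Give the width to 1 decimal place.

Sort the longitudes: -158.0°, -155.8°, +161.6°.
Eastward gaps between consecutive values (wrapping around): 2.2°, 317.4°, 40.4°.
Largest gap = 317.4° ⇒ minimal covering band is its complement: 360° − 317.4° = 42.6°.
Band runs from +161.6° eastward to -155.8°, crossing the antimeridian.

42.6°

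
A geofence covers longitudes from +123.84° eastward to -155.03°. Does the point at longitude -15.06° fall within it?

No

Band width going east from +123.84° to -155.03°: ((-155.03 − 123.84) mod 360) = 81.13°.
Offset of -15.06° east of the west edge: ((-15.06 − 123.84) mod 360) = 221.10°.
221.10° > 81.13° ⇒ outside.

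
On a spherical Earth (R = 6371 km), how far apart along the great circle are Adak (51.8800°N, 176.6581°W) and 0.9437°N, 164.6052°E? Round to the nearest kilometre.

5928 km

Δλ = 164.6052 − -176.6581 = 341.2633°; wrapped into (−180°, 180°]: -18.7367°.
Δφ = 0.9437 − 51.8800 = -50.9363°.
a = sin²(Δφ/2) + cos φ₁ · cos φ₂ · sin²(Δλ/2) = 0.201263.
c = 2·atan2(√a, √(1−a)) = 0.93045 rad → d = 6371·c ≈ 5927.89 km.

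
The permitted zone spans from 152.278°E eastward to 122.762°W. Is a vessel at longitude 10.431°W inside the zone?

No

Band width going east from +152.278° to -122.762°: ((-122.762 − 152.278) mod 360) = 84.960°.
Offset of -10.431° east of the west edge: ((-10.431 − 152.278) mod 360) = 197.291°.
197.291° > 84.960° ⇒ outside.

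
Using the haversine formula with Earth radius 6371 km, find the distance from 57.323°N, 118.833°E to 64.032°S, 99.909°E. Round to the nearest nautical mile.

Δλ = 99.909 − 118.833 = -18.924°.
Δφ = -64.032 − 57.323 = -121.355°.
a = sin²(Δφ/2) + cos φ₁ · cos φ₂ · sin²(Δλ/2) = 0.766558.
c = 2·atan2(√a, √(1−a)) = 2.13308 rad → d = 6371·c ≈ 13589.83 km ≈ 7337.92 nmi.

7338 nmi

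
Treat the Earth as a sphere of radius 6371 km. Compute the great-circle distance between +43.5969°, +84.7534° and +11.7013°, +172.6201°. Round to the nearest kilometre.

Δλ = 172.6201 − 84.7534 = 87.8667°.
Δφ = 11.7013 − 43.5969 = -31.8956°.
a = sin²(Δφ/2) + cos φ₁ · cos φ₂ · sin²(Δλ/2) = 0.416874.
c = 2·atan2(√a, √(1−a)) = 1.40377 rad → d = 6371·c ≈ 8943.41 km.

8943 km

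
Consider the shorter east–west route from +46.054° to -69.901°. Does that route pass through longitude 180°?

Signed shortest Δλ = ((-69.901 − 46.054 + 180) mod 360) − 180 = -115.955°.
Going west by 115.955° from +46.054° reaches -69.901° without touching 180°.

No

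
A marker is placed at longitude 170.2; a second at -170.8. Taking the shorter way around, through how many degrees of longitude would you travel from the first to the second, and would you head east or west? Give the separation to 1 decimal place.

19.0° east

Raw difference: -170.8 − 170.2 = -341.0°.
Normalise into (−180°, 180°]: -341.0° + 360° = 19.0°.
Positive ⇒ the second point lies to the east; separation 19.0°.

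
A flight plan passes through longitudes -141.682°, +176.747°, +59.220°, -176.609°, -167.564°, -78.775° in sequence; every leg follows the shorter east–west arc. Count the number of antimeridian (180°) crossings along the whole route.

Leg 1: -141.682° → +176.747°, shortest Δλ = -41.571° (west) — crosses 180°.
Leg 2: +176.747° → +59.220°, shortest Δλ = -117.527° (west) — does not cross 180°.
Leg 3: +59.220° → -176.609°, shortest Δλ = 124.171° (east) — crosses 180°.
Leg 4: -176.609° → -167.564°, shortest Δλ = 9.045° (east) — does not cross 180°.
Leg 5: -167.564° → -78.775°, shortest Δλ = 88.789° (east) — does not cross 180°.
Total crossings: 2.

2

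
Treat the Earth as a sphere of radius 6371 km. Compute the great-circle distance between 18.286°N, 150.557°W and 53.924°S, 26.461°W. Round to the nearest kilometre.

Δλ = -26.461 − -150.557 = 124.096°.
Δφ = -53.924 − 18.286 = -72.210°.
a = sin²(Δφ/2) + cos φ₁ · cos φ₂ · sin²(Δλ/2) = 0.783513.
c = 2·atan2(√a, √(1−a)) = 2.17369 rad → d = 6371·c ≈ 13848.56 km.

13849 km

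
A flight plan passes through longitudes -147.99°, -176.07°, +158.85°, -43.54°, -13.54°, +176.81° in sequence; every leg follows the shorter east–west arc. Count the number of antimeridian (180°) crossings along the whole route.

3

Leg 1: -147.99° → -176.07°, shortest Δλ = -28.08° (west) — does not cross 180°.
Leg 2: -176.07° → +158.85°, shortest Δλ = -25.08° (west) — crosses 180°.
Leg 3: +158.85° → -43.54°, shortest Δλ = 157.61° (east) — crosses 180°.
Leg 4: -43.54° → -13.54°, shortest Δλ = 30.0° (east) — does not cross 180°.
Leg 5: -13.54° → +176.81°, shortest Δλ = -169.65° (west) — crosses 180°.
Total crossings: 3.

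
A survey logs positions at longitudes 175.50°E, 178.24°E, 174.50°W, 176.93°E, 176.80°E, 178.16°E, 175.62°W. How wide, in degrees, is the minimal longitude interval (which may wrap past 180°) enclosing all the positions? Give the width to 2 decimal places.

Sort the longitudes: -175.62°, -174.50°, +175.50°, +176.80°, +176.93°, +178.16°, +178.24°.
Eastward gaps between consecutive values (wrapping around): 1.12°, 350.00°, 1.30°, 0.13°, 1.23°, 0.08°, 6.14°.
Largest gap = 350.00° ⇒ minimal covering band is its complement: 360° − 350.00° = 10.00°.
Band runs from +175.50° eastward to -174.50°, crossing the antimeridian.

10.00°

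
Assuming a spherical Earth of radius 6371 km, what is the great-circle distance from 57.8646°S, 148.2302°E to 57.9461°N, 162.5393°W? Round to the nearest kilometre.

Δλ = -162.5393 − 148.2302 = -310.7695°; wrapped into (−180°, 180°]: 49.2305°.
Δφ = 57.9461 − -57.8646 = 115.8107°.
a = sin²(Δφ/2) + cos φ₁ · cos φ₂ · sin²(Δλ/2) = 0.766676.
c = 2·atan2(√a, √(1−a)) = 2.13336 rad → d = 6371·c ≈ 13591.60 km.

13592 km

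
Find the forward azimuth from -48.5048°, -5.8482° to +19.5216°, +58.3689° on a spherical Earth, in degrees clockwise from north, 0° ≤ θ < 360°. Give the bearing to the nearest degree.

58°

Δλ = 58.3689 − -5.8482 = 64.2171°.
θ = atan2( sin Δλ · cos φ₂ , cos φ₁ · sin φ₂ − sin φ₁ · cos φ₂ · cos Δλ )
  = atan2(0.84869, 0.52847) = 58.090° → normalised to [0°, 360°): 58.090°.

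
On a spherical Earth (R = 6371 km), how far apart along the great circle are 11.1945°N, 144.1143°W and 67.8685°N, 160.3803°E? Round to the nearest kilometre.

7461 km

Δλ = 160.3803 − -144.1143 = 304.4946°; wrapped into (−180°, 180°]: -55.5054°.
Δφ = 67.8685 − 11.1945 = 56.6740°.
a = sin²(Δφ/2) + cos φ₁ · cos φ₂ · sin²(Δλ/2) = 0.305434.
c = 2·atan2(√a, √(1−a)) = 1.17111 rad → d = 6371·c ≈ 7461.12 km.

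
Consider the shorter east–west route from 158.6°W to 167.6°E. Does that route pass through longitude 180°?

Naïve |167.6 − -158.6| = 326.2° > 180°, so the shorter arc goes the other way round — across 180°.
Signed shortest Δλ = ((167.6 − -158.6 + 180) mod 360) − 180 = -33.8°.
Going west by 33.8° from -158.6° passes through 180° before reaching +167.6°.

Yes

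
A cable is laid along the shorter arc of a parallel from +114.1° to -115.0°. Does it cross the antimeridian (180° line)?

Yes

Naïve |-115.0 − 114.1| = 229.1° > 180°, so the shorter arc goes the other way round — across 180°.
Signed shortest Δλ = ((-115.0 − 114.1 + 180) mod 360) − 180 = 130.9°.
Going east by 130.9° from +114.1° passes through 180° before reaching -115.0°.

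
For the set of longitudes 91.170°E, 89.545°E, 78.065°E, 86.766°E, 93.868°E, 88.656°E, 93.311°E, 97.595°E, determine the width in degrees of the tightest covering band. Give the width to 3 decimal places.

19.530°

Sort the longitudes: +78.065°, +86.766°, +88.656°, +89.545°, +91.170°, +93.311°, +93.868°, +97.595°.
Eastward gaps between consecutive values (wrapping around): 8.701°, 1.890°, 0.889°, 1.625°, 2.141°, 0.557°, 3.727°, 340.470°.
Largest gap = 340.470° ⇒ minimal covering band is its complement: 360° − 340.470° = 19.530°.
Band runs from +78.065° eastward to +97.595°.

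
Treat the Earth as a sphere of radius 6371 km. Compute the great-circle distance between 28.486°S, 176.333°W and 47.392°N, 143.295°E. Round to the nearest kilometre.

Δλ = 143.295 − -176.333 = 319.628°; wrapped into (−180°, 180°]: -40.372°.
Δφ = 47.392 − -28.486 = 75.878°.
a = sin²(Δφ/2) + cos φ₁ · cos φ₂ · sin²(Δλ/2) = 0.448857.
c = 2·atan2(√a, √(1−a)) = 1.46833 rad → d = 6371·c ≈ 9354.73 km.

9355 km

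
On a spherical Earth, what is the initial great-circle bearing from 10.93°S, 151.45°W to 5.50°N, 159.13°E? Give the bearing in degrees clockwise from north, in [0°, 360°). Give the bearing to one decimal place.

Δλ = 159.13 − -151.45 = 310.58°; wrapped into (−180°, 180°]: -49.42°.
θ = atan2( sin Δλ · cos φ₂ , cos φ₁ · sin φ₂ − sin φ₁ · cos φ₂ · cos Δλ )
  = atan2(-0.75600, 0.21688) = -73.993° → normalised to [0°, 360°): 286.007°.

286.0°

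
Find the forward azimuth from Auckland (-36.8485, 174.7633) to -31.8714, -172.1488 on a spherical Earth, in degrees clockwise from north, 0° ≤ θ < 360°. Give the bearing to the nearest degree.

Δλ = -172.1488 − 174.7633 = -346.9121°; wrapped into (−180°, 180°]: 13.0879°.
θ = atan2( sin Δλ · cos φ₂ , cos φ₁ · sin φ₂ − sin φ₁ · cos φ₂ · cos Δλ )
  = atan2(0.19231, 0.07353) = 69.076° → normalised to [0°, 360°): 69.076°.

69°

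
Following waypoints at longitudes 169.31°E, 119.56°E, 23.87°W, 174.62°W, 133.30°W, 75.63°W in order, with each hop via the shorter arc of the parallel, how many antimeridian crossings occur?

Leg 1: +169.31° → +119.56°, shortest Δλ = -49.75° (west) — does not cross 180°.
Leg 2: +119.56° → -23.87°, shortest Δλ = -143.43° (west) — does not cross 180°.
Leg 3: -23.87° → -174.62°, shortest Δλ = -150.75° (west) — does not cross 180°.
Leg 4: -174.62° → -133.30°, shortest Δλ = 41.32° (east) — does not cross 180°.
Leg 5: -133.30° → -75.63°, shortest Δλ = 57.67° (east) — does not cross 180°.
Total crossings: 0.

0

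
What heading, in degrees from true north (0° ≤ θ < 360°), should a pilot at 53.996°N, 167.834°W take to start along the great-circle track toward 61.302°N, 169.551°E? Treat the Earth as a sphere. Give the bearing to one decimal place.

Δλ = 169.551 − -167.834 = 337.385°; wrapped into (−180°, 180°]: -22.615°.
θ = atan2( sin Δλ · cos φ₂ , cos φ₁ · sin φ₂ − sin φ₁ · cos φ₂ · cos Δλ )
  = atan2(-0.18465, 0.15704) = -49.620° → normalised to [0°, 360°): 310.380°.

310.4°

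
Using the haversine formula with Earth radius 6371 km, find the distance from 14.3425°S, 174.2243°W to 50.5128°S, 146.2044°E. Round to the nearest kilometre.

Δλ = 146.2044 − -174.2243 = 320.4287°; wrapped into (−180°, 180°]: -39.5713°.
Δφ = -50.5128 − -14.3425 = -36.1703°.
a = sin²(Δφ/2) + cos φ₁ · cos φ₂ · sin²(Δλ/2) = 0.166960.
c = 2·atan2(√a, √(1−a)) = 0.84186 rad → d = 6371·c ≈ 5363.47 km.

5363 km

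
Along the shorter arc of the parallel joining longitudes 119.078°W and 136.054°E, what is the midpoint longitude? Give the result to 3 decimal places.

171.512°W

Signed shortest Δλ from -119.078° to +136.054° is -104.868°.
Midpoint longitude = -119.078° + (-104.868°)/2 = -119.078° − 52.434° = -171.512°.
(The naïve average (-119.078 + +136.054)/2 = 8.488° is on the wrong side of the globe.)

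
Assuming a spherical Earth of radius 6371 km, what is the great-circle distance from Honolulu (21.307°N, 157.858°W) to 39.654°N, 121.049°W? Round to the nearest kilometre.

4034 km

Δλ = -121.049 − -157.858 = 36.809°.
Δφ = 39.654 − 21.307 = 18.347°.
a = sin²(Δφ/2) + cos φ₁ · cos φ₂ · sin²(Δλ/2) = 0.096916.
c = 2·atan2(√a, √(1−a)) = 0.63315 rad → d = 6371·c ≈ 4033.80 km.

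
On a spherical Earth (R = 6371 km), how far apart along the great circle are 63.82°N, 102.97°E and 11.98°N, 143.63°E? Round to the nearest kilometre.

6571 km

Δλ = 143.63 − 102.97 = 40.66°.
Δφ = 11.98 − 63.82 = -51.84°.
a = sin²(Δφ/2) + cos φ₁ · cos φ₂ · sin²(Δλ/2) = 0.243165.
c = 2·atan2(√a, √(1−a)) = 1.03134 rad → d = 6371·c ≈ 6570.66 km.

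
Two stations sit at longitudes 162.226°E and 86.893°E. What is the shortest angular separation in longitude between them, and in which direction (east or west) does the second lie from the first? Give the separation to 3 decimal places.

Raw difference: 86.893 − 162.226 = -75.333°.
Normalise into (−180°, 180°]: -75.333° stays -75.333°.
Negative ⇒ the second point lies to the west; separation 75.333°.

75.333° west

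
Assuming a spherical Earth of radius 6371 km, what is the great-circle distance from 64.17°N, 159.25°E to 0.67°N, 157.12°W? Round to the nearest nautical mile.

Δλ = -157.12 − 159.25 = -316.37°; wrapped into (−180°, 180°]: 43.63°.
Δφ = 0.67 − 64.17 = -63.50°.
a = sin²(Δφ/2) + cos φ₁ · cos φ₂ · sin²(Δλ/2) = 0.337065.
c = 2·atan2(√a, √(1−a)) = 1.23886 rad → d = 6371·c ≈ 7892.81 km ≈ 4261.78 nmi.

4262 nmi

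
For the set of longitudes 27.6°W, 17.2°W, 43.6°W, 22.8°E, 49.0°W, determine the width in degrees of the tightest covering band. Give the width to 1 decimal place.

Sort the longitudes: -49.0°, -43.6°, -27.6°, -17.2°, +22.8°.
Eastward gaps between consecutive values (wrapping around): 5.4°, 16.0°, 10.4°, 40.0°, 288.2°.
Largest gap = 288.2° ⇒ minimal covering band is its complement: 360° − 288.2° = 71.8°.
Band runs from -49.0° eastward to +22.8°.

71.8°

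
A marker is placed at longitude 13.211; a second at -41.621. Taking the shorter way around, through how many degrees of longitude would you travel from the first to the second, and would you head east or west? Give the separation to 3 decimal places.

Raw difference: -41.621 − 13.211 = -54.832°.
Normalise into (−180°, 180°]: -54.832° stays -54.832°.
Negative ⇒ the second point lies to the west; separation 54.832°.

54.832° west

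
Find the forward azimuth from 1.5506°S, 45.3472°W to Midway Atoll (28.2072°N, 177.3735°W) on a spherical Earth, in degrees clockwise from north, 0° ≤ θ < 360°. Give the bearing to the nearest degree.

Δλ = -177.3735 − -45.3472 = -132.0263°.
θ = atan2( sin Δλ · cos φ₂ , cos φ₁ · sin φ₂ − sin φ₁ · cos φ₂ · cos Δλ )
  = atan2(-0.65462, 0.45652) = -55.109° → normalised to [0°, 360°): 304.891°.

305°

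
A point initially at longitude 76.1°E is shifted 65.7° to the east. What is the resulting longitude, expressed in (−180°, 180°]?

Start at +76.1°; shift +65.7° → +141.8°.
+141.8° already lies in (−180°, 180°].

141.8°E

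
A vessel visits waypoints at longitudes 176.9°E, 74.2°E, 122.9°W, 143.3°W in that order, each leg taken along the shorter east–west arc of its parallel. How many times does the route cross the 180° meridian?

1

Leg 1: +176.9° → +74.2°, shortest Δλ = -102.7° (west) — does not cross 180°.
Leg 2: +74.2° → -122.9°, shortest Δλ = 162.9° (east) — crosses 180°.
Leg 3: -122.9° → -143.3°, shortest Δλ = -20.4° (west) — does not cross 180°.
Total crossings: 1.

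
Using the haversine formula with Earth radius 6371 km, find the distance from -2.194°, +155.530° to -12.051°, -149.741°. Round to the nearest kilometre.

6126 km

Δλ = -149.741 − 155.530 = -305.271°; wrapped into (−180°, 180°]: 54.729°.
Δφ = -12.051 − -2.194 = -9.857°.
a = sin²(Δφ/2) + cos φ₁ · cos φ₂ · sin²(Δλ/2) = 0.213851.
c = 2·atan2(√a, √(1−a)) = 0.96149 rad → d = 6371·c ≈ 6125.66 km.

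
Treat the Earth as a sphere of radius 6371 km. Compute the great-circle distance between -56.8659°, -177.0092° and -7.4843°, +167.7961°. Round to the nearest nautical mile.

Δλ = 167.7961 − -177.0092 = 344.8053°; wrapped into (−180°, 180°]: -15.1947°.
Δφ = -7.4843 − -56.8659 = 49.3816°.
a = sin²(Δφ/2) + cos φ₁ · cos φ₂ · sin²(Δλ/2) = 0.183964.
c = 2·atan2(√a, √(1−a)) = 0.88657 rad → d = 6371·c ≈ 5648.35 km ≈ 3049.87 nmi.

3050 nmi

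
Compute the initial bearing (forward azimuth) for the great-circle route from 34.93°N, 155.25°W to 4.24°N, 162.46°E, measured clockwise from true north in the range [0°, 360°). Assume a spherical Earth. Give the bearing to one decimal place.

Δλ = 162.46 − -155.25 = 317.71°; wrapped into (−180°, 180°]: -42.29°.
θ = atan2( sin Δλ · cos φ₂ , cos φ₁ · sin φ₂ − sin φ₁ · cos φ₂ · cos Δλ )
  = atan2(-0.67104, -0.36179) = -118.331° → normalised to [0°, 360°): 241.669°.

241.7°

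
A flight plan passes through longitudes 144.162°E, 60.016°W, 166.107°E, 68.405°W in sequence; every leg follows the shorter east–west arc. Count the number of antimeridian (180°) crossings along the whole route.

Leg 1: +144.162° → -60.016°, shortest Δλ = 155.822° (east) — crosses 180°.
Leg 2: -60.016° → +166.107°, shortest Δλ = -133.877° (west) — crosses 180°.
Leg 3: +166.107° → -68.405°, shortest Δλ = 125.488° (east) — crosses 180°.
Total crossings: 3.

3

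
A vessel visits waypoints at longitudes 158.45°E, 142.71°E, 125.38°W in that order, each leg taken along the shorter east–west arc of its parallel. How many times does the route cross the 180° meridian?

1

Leg 1: +158.45° → +142.71°, shortest Δλ = -15.74° (west) — does not cross 180°.
Leg 2: +142.71° → -125.38°, shortest Δλ = 91.91° (east) — crosses 180°.
Total crossings: 1.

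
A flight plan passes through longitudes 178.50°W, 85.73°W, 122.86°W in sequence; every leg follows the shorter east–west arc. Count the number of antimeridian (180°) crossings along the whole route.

Leg 1: -178.50° → -85.73°, shortest Δλ = 92.77° (east) — does not cross 180°.
Leg 2: -85.73° → -122.86°, shortest Δλ = -37.13° (west) — does not cross 180°.
Total crossings: 0.

0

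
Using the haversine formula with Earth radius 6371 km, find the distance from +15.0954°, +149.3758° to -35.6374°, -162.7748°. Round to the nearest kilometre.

Δλ = -162.7748 − 149.3758 = -312.1506°; wrapped into (−180°, 180°]: 47.8494°.
Δφ = -35.6374 − 15.0954 = -50.7328°.
a = sin²(Δφ/2) + cos φ₁ · cos φ₂ · sin²(Δλ/2) = 0.312578.
c = 2·atan2(√a, √(1−a)) = 1.18657 rad → d = 6371·c ≈ 7559.63 km.

7560 km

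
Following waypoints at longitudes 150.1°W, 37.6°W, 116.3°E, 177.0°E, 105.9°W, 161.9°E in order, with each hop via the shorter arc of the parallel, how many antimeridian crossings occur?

2

Leg 1: -150.1° → -37.6°, shortest Δλ = 112.5° (east) — does not cross 180°.
Leg 2: -37.6° → +116.3°, shortest Δλ = 153.9° (east) — does not cross 180°.
Leg 3: +116.3° → +177.0°, shortest Δλ = 60.7° (east) — does not cross 180°.
Leg 4: +177.0° → -105.9°, shortest Δλ = 77.1° (east) — crosses 180°.
Leg 5: -105.9° → +161.9°, shortest Δλ = -92.2° (west) — crosses 180°.
Total crossings: 2.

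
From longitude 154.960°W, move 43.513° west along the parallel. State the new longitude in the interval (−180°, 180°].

Start at -154.960°; shift −43.513° → -198.473°.
-198.473° lies outside (−180°, 180°]; add 360° → +161.527°.

161.527°E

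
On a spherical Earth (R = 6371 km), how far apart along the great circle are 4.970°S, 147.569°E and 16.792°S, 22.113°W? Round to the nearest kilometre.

Δλ = -22.113 − 147.569 = -169.682°.
Δφ = -16.792 − -4.970 = -11.822°.
a = sin²(Δφ/2) + cos φ₁ · cos φ₂ · sin²(Δλ/2) = 0.956654.
c = 2·atan2(√a, √(1−a)) = 2.72213 rad → d = 6371·c ≈ 17342.70 km.

17343 km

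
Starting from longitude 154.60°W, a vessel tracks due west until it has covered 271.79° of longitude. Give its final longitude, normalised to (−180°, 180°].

Start at -154.60°; shift −271.79° → -426.39°.
-426.39° lies outside (−180°, 180°]; add 360° → -66.39°.

66.39°W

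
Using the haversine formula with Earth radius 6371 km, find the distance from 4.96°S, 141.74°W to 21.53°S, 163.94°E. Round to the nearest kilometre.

Δλ = 163.94 − -141.74 = 305.68°; wrapped into (−180°, 180°]: -54.32°.
Δφ = -21.53 − -4.96 = -16.57°.
a = sin²(Δφ/2) + cos φ₁ · cos φ₂ · sin²(Δλ/2) = 0.213870.
c = 2·atan2(√a, √(1−a)) = 0.96154 rad → d = 6371·c ≈ 6125.96 km.

6126 km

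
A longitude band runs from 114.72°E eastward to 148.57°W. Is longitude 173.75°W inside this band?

Band width going east from +114.72° to -148.57°: ((-148.57 − 114.72) mod 360) = 96.71°.
Offset of -173.75° east of the west edge: ((-173.75 − 114.72) mod 360) = 71.53°.
71.53° ≤ 96.71° ⇒ inside.

Yes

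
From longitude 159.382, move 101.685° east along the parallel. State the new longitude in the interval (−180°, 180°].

-98.933°

Start at +159.382°; shift +101.685° → +261.067°.
+261.067° lies outside (−180°, 180°]; subtract 360° → -98.933°.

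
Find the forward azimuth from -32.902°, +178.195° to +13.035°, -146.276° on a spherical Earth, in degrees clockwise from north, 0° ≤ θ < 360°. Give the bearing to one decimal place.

Δλ = -146.276 − 178.195 = -324.471°; wrapped into (−180°, 180°]: 35.529°.
θ = atan2( sin Δλ · cos φ₂ , cos φ₁ · sin φ₂ − sin φ₁ · cos φ₂ · cos Δλ )
  = atan2(0.56614, 0.62005) = 42.398° → normalised to [0°, 360°): 42.398°.

42.4°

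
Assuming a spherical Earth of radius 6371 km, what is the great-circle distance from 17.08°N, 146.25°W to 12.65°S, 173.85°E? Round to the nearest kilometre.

Δλ = 173.85 − -146.25 = 320.10°; wrapped into (−180°, 180°]: -39.90°.
Δφ = -12.65 − 17.08 = -29.73°.
a = sin²(Δφ/2) + cos φ₁ · cos φ₂ · sin²(Δλ/2) = 0.174396.
c = 2·atan2(√a, √(1−a)) = 0.86162 rad → d = 6371·c ≈ 5489.38 km.

5489 km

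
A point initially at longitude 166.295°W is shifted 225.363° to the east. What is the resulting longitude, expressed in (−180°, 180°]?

Start at -166.295°; shift +225.363° → +59.068°.
+59.068° already lies in (−180°, 180°].

59.068°E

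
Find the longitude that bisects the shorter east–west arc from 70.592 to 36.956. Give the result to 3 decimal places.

Signed shortest Δλ from +70.592° to +36.956° is -33.636°.
Midpoint longitude = +70.592° + (-33.636°)/2 = +70.592° − 16.818° = +53.774°.

+53.774°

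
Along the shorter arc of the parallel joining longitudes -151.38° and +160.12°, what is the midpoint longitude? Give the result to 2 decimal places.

-175.63°

Signed shortest Δλ from -151.38° to +160.12° is -48.50°.
Midpoint longitude = -151.38° + (-48.50°)/2 = -151.38° − 24.25° = -175.63°.
(The naïve average (-151.38 + +160.12)/2 = 4.37° is on the wrong side of the globe.)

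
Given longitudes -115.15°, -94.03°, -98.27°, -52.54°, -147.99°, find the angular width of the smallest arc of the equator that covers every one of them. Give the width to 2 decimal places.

Sort the longitudes: -147.99°, -115.15°, -98.27°, -94.03°, -52.54°.
Eastward gaps between consecutive values (wrapping around): 32.84°, 16.88°, 4.24°, 41.49°, 264.55°.
Largest gap = 264.55° ⇒ minimal covering band is its complement: 360° − 264.55° = 95.45°.
Band runs from -147.99° eastward to -52.54°.

95.45°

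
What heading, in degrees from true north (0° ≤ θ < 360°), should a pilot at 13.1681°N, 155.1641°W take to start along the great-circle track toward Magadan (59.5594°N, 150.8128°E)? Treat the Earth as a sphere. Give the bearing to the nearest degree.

332°

Δλ = 150.8128 − -155.1641 = 305.9769°; wrapped into (−180°, 180°]: -54.0231°.
θ = atan2( sin Δλ · cos φ₂ , cos φ₁ · sin φ₂ − sin φ₁ · cos φ₂ · cos Δλ )
  = atan2(-0.41000, 0.77168) = -27.982° → normalised to [0°, 360°): 332.018°.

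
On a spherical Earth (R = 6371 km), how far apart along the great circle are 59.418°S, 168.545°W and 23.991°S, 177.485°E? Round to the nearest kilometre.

4088 km

Δλ = 177.485 − -168.545 = 346.030°; wrapped into (−180°, 180°]: -13.970°.
Δφ = -23.991 − -59.418 = 35.427°.
a = sin²(Δφ/2) + cos φ₁ · cos φ₂ · sin²(Δλ/2) = 0.099447.
c = 2·atan2(√a, √(1−a)) = 0.64165 rad → d = 6371·c ≈ 4087.98 km.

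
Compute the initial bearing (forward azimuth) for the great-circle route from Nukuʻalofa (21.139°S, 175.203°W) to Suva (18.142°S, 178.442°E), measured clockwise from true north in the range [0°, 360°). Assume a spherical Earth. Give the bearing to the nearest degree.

Δλ = 178.442 − -175.203 = 353.645°; wrapped into (−180°, 180°]: -6.355°.
θ = atan2( sin Δλ · cos φ₂ , cos φ₁ · sin φ₂ − sin φ₁ · cos φ₂ · cos Δλ )
  = atan2(-0.10519, 0.05018) = -64.497° → normalised to [0°, 360°): 295.503°.

296°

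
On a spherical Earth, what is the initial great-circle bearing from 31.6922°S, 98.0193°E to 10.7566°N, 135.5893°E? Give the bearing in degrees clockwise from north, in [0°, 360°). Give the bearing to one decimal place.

46.5°

Δλ = 135.5893 − 98.0193 = 37.5700°.
θ = atan2( sin Δλ · cos φ₂ , cos φ₁ · sin φ₂ − sin φ₁ · cos φ₂ · cos Δλ )
  = atan2(0.59902, 0.56789) = 46.528° → normalised to [0°, 360°): 46.528°.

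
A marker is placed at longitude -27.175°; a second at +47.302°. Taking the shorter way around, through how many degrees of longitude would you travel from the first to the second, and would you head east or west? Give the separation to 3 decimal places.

Raw difference: 47.302 − -27.175 = 74.477°.
Normalise into (−180°, 180°]: 74.477° stays 74.477°.
Positive ⇒ the second point lies to the east; separation 74.477°.

74.477° east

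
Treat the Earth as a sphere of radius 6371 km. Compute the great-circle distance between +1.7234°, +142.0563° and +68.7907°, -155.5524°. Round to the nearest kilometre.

8753 km

Δλ = -155.5524 − 142.0563 = -297.6087°; wrapped into (−180°, 180°]: 62.3913°.
Δφ = 68.7907 − 1.7234 = 67.0673°.
a = sin²(Δφ/2) + cos φ₁ · cos φ₂ · sin²(Δλ/2) = 0.402190.
c = 2·atan2(√a, √(1−a)) = 1.37391 rad → d = 6371·c ≈ 8753.16 km.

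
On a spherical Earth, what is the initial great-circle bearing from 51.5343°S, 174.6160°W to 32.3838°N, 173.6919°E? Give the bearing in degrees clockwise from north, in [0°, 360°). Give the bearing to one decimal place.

Δλ = 173.6919 − -174.6160 = 348.3079°; wrapped into (−180°, 180°]: -11.6921°.
θ = atan2( sin Δλ · cos φ₂ , cos φ₁ · sin φ₂ − sin φ₁ · cos φ₂ · cos Δλ )
  = atan2(-0.17114, 0.98065) = -9.899° → normalised to [0°, 360°): 350.101°.

350.1°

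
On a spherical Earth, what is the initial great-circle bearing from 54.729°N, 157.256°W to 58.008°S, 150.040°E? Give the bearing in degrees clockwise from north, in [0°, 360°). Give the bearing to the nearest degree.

209°

Δλ = 150.040 − -157.256 = 307.296°; wrapped into (−180°, 180°]: -52.704°.
θ = atan2( sin Δλ · cos φ₂ , cos φ₁ · sin φ₂ − sin φ₁ · cos φ₂ · cos Δλ )
  = atan2(-0.42146, -0.75184) = -150.726° → normalised to [0°, 360°): 209.274°.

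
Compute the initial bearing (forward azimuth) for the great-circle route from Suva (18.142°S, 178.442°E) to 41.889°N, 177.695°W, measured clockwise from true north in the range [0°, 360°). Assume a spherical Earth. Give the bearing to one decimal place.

3.3°

Δλ = -177.695 − 178.442 = -356.137°; wrapped into (−180°, 180°]: 3.863°.
θ = atan2( sin Δλ · cos φ₂ , cos φ₁ · sin φ₂ − sin φ₁ · cos φ₂ · cos Δλ )
  = atan2(0.05015, 0.86577) = 3.315° → normalised to [0°, 360°): 3.315°.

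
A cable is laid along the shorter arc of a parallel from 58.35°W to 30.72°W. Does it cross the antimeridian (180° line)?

Signed shortest Δλ = ((-30.72 − -58.35 + 180) mod 360) − 180 = 27.63°.
Going east by 27.63° from -58.35° reaches -30.72° without touching 180°.

No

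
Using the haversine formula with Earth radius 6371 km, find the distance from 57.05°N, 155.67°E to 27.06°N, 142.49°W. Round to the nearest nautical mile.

3145 nmi

Δλ = -142.49 − 155.67 = -298.16°; wrapped into (−180°, 180°]: 61.84°.
Δφ = 27.06 − 57.05 = -29.99°.
a = sin²(Δφ/2) + cos φ₁ · cos φ₂ · sin²(Δλ/2) = 0.194832.
c = 2·atan2(√a, √(1−a)) = 0.91431 rad → d = 6371·c ≈ 5825.08 km ≈ 3145.29 nmi.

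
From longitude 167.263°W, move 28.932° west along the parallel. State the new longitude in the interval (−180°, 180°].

163.805°E

Start at -167.263°; shift −28.932° → -196.195°.
-196.195° lies outside (−180°, 180°]; add 360° → +163.805°.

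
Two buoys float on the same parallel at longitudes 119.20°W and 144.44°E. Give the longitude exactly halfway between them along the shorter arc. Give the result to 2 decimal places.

167.38°W

Signed shortest Δλ from -119.20° to +144.44° is -96.36°.
Midpoint longitude = -119.20° + (-96.36°)/2 = -119.20° − 48.18° = -167.38°.
(The naïve average (-119.20 + +144.44)/2 = 12.62° is on the wrong side of the globe.)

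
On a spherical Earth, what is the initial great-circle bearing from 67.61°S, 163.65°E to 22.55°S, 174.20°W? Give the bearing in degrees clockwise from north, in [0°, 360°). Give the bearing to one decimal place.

28.4°

Δλ = -174.20 − 163.65 = -337.85°; wrapped into (−180°, 180°]: 22.15°.
θ = atan2( sin Δλ · cos φ₂ , cos φ₁ · sin φ₂ − sin φ₁ · cos φ₂ · cos Δλ )
  = atan2(0.34821, 0.64483) = 28.369° → normalised to [0°, 360°): 28.369°.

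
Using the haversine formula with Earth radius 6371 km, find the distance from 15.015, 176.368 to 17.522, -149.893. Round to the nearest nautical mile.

1948 nmi

Δλ = -149.893 − 176.368 = -326.261°; wrapped into (−180°, 180°]: 33.739°.
Δφ = 17.522 − 15.015 = 2.507°.
a = sin²(Δφ/2) + cos φ₁ · cos φ₂ · sin²(Δλ/2) = 0.078041.
c = 2·atan2(√a, √(1−a)) = 0.56625 rad → d = 6371·c ≈ 3607.60 km ≈ 1947.95 nmi.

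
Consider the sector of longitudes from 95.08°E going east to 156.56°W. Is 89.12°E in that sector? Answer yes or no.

Band width going east from +95.08° to -156.56°: ((-156.56 − 95.08) mod 360) = 108.36°.
Offset of +89.12° east of the west edge: ((89.12 − 95.08) mod 360) = 354.04°.
354.04° > 108.36° ⇒ outside.

No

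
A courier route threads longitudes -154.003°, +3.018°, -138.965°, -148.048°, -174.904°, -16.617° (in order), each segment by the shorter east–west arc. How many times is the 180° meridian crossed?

Leg 1: -154.003° → +3.018°, shortest Δλ = 157.021° (east) — does not cross 180°.
Leg 2: +3.018° → -138.965°, shortest Δλ = -141.983° (west) — does not cross 180°.
Leg 3: -138.965° → -148.048°, shortest Δλ = -9.083° (west) — does not cross 180°.
Leg 4: -148.048° → -174.904°, shortest Δλ = -26.856° (west) — does not cross 180°.
Leg 5: -174.904° → -16.617°, shortest Δλ = 158.287° (east) — does not cross 180°.
Total crossings: 0.

0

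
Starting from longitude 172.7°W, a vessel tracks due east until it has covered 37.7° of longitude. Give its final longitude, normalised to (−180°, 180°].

135.0°W

Start at -172.7°; shift +37.7° → -135.0°.
-135.0° already lies in (−180°, 180°].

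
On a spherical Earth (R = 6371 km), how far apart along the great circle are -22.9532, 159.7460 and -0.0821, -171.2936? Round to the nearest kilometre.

Δλ = -171.2936 − 159.7460 = -331.0396°; wrapped into (−180°, 180°]: 28.9604°.
Δφ = -0.0821 − -22.9532 = 22.8711°.
a = sin²(Δφ/2) + cos φ₁ · cos φ₂ · sin²(Δλ/2) = 0.096882.
c = 2·atan2(√a, √(1−a)) = 0.63303 rad → d = 6371·c ≈ 4033.05 km.

4033 km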